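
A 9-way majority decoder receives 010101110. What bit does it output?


Ones: 5 out of 9
Threshold: 5

1 (5/9 voted 1)


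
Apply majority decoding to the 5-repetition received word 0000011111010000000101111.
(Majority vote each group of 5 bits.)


Groups: 00000, 11111, 01000, 00001, 01111
Majority votes: 01001

01001


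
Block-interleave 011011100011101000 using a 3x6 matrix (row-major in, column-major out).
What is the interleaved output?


Matrix:
  011011
  100011
  101000
Read columns: 011100101000110110

011100101000110110


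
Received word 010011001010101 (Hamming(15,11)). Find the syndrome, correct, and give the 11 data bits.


Syndrome = 1: error at position 1

Data: 01101010101 (corrected bit 1)


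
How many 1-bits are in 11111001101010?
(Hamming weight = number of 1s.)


Counting 1s in 11111001101010

9


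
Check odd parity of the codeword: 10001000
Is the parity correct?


Number of 1s: 2

No, parity error (2 ones)


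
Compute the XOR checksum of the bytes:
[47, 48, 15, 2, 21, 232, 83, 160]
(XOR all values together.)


XOR chain: 47 ^ 48 ^ 15 ^ 2 ^ 21 ^ 232 ^ 83 ^ 160 = 28

28


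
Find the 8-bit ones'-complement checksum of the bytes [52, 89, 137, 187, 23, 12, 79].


Sum = 579 mod 256 = 67
Complement = 188

188


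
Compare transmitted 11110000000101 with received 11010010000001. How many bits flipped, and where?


XOR: 00100010000100

3 error(s) at position(s): 2, 6, 11


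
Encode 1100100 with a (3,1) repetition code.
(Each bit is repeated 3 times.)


Each bit -> 3 copies

111111000000111000000


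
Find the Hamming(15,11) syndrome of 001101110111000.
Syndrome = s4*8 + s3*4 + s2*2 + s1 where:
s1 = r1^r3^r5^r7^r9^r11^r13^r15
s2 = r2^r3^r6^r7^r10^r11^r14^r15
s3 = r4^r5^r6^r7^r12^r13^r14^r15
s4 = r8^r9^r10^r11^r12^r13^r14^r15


s1=1, s2=1, s3=0, s4=0

Syndrome = 3 (error at position 3)


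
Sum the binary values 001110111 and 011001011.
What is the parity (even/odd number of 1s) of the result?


001110111 = 119
011001011 = 203
Sum = 322 = 101000010
1s count = 3

odd parity (3 ones in 101000010)


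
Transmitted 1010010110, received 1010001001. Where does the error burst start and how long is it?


XOR: 0000011111

Burst at position 5, length 5


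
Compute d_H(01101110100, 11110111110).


XOR: 10011001010
Count of 1s: 5

5


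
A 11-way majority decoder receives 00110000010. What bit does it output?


Ones: 3 out of 11
Threshold: 6

0 (3/11 voted 1)


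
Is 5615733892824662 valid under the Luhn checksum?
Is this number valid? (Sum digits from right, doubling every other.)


Luhn sum = 75
75 mod 10 = 5

Invalid (Luhn sum mod 10 = 5)


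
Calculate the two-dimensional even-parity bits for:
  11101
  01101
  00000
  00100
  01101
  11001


Row parities: 010111
Column parities: 00000

Row P: 010111, Col P: 00000, Corner: 0


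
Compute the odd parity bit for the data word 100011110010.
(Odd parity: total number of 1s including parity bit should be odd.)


Number of 1s in data: 6
Parity bit: 1

1


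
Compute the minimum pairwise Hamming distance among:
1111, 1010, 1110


Comparing all pairs, minimum distance: 1
Can detect 0 errors, correct 0 errors

1


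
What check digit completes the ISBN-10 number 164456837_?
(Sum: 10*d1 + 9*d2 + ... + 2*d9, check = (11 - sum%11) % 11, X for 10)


Weighted sum: 239
239 mod 11 = 8

Check digit: 3


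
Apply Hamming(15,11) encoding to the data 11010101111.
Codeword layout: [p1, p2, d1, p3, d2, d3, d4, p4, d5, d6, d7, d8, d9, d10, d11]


Parity bits: p1=1, p2=1, p3=0, p4=1

111010110101111


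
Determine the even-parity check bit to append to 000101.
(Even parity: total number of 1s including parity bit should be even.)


Number of 1s in data: 2
Parity bit: 0

0


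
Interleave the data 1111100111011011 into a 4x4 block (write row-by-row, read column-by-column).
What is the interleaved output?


Matrix:
  1111
  1001
  1101
  1011
Read columns: 1111101010011111

1111101010011111


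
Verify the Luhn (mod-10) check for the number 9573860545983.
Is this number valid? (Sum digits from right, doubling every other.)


Luhn sum = 59
59 mod 10 = 9

Invalid (Luhn sum mod 10 = 9)


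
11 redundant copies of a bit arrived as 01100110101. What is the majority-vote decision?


Ones: 6 out of 11
Threshold: 6

1 (6/11 voted 1)


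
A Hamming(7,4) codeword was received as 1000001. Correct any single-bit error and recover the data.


Syndrome = 6: error at position 6

Data: 0011 (corrected bit 6)


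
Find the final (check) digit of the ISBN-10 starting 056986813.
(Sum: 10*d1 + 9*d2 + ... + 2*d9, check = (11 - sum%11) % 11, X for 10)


Weighted sum: 275
275 mod 11 = 0

Check digit: 0


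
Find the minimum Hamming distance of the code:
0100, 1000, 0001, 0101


Comparing all pairs, minimum distance: 1
Can detect 0 errors, correct 0 errors

1


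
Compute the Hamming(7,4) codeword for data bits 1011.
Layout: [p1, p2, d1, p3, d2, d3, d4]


Parity bits: p1=0, p2=1, p3=0

0110011


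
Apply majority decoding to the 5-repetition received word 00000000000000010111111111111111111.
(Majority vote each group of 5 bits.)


Groups: 00000, 00000, 00000, 10111, 11111, 11111, 11111
Majority votes: 0001111

0001111


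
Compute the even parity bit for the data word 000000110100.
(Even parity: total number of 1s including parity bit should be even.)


Number of 1s in data: 3
Parity bit: 1

1


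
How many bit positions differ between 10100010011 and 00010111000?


XOR: 10110101011
Count of 1s: 7

7


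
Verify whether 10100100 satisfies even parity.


Number of 1s: 3

No, parity error (3 ones)


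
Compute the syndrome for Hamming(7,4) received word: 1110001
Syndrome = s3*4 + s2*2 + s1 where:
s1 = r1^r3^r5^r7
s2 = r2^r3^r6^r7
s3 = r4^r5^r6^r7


s1=1, s2=1, s3=1

Syndrome = 7 (error at position 7)


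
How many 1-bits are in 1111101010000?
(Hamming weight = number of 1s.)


Counting 1s in 1111101010000

7


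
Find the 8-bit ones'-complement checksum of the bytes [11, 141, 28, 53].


Sum = 233 mod 256 = 233
Complement = 22

22


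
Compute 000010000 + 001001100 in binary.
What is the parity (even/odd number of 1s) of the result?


000010000 = 16
001001100 = 76
Sum = 92 = 1011100
1s count = 4

even parity (4 ones in 1011100)


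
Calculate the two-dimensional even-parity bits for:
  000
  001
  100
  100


Row parities: 0111
Column parities: 001

Row P: 0111, Col P: 001, Corner: 1


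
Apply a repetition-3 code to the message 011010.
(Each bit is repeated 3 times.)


Each bit -> 3 copies

000111111000111000


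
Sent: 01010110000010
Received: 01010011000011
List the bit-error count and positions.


XOR: 00000101000001

3 error(s) at position(s): 5, 7, 13


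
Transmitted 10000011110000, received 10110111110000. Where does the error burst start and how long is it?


XOR: 00110100000000

Burst at position 2, length 4


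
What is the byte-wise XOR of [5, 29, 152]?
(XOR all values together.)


XOR chain: 5 ^ 29 ^ 152 = 128

128


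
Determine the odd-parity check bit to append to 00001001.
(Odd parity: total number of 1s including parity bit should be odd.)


Number of 1s in data: 2
Parity bit: 1

1


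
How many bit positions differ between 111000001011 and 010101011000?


XOR: 101101010011
Count of 1s: 7

7


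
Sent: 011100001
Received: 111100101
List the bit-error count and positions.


XOR: 100000100

2 error(s) at position(s): 0, 6


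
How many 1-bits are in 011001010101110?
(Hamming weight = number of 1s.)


Counting 1s in 011001010101110

8


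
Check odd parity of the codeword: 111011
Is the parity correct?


Number of 1s: 5

Yes, parity is correct (5 ones)


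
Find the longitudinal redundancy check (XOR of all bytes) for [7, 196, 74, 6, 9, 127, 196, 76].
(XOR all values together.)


XOR chain: 7 ^ 196 ^ 74 ^ 6 ^ 9 ^ 127 ^ 196 ^ 76 = 113

113


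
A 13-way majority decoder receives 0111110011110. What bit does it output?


Ones: 9 out of 13
Threshold: 7

1 (9/13 voted 1)


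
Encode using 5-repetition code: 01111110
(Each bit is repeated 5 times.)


Each bit -> 5 copies

0000011111111111111111111111111111100000


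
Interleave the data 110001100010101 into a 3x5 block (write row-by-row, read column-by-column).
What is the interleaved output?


Matrix:
  11000
  11000
  10101
Read columns: 111110001000001

111110001000001


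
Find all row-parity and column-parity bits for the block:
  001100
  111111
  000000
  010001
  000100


Row parities: 00001
Column parities: 100110

Row P: 00001, Col P: 100110, Corner: 1


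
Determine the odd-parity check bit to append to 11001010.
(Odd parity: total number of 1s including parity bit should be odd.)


Number of 1s in data: 4
Parity bit: 1

1


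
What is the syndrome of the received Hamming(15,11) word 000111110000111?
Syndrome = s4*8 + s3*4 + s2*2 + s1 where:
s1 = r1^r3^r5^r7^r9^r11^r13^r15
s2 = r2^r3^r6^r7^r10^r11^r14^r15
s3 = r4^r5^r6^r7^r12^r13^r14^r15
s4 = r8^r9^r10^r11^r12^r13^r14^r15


s1=0, s2=0, s3=1, s4=0

Syndrome = 4 (error at position 4)


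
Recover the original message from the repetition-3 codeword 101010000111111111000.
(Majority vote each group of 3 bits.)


Groups: 101, 010, 000, 111, 111, 111, 000
Majority votes: 1001110

1001110


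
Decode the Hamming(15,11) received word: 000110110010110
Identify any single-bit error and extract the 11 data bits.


Syndrome = 6: error at position 6

Data: 01110010110 (corrected bit 6)


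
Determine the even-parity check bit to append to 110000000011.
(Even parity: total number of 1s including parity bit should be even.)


Number of 1s in data: 4
Parity bit: 0

0


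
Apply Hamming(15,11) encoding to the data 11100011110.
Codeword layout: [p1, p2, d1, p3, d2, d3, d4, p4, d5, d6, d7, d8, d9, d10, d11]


Parity bits: p1=0, p2=0, p3=1, p4=0

001111000011110


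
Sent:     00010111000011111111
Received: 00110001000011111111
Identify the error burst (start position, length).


XOR: 00100110000000000000

Burst at position 2, length 5


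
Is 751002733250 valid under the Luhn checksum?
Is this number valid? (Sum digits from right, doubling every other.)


Luhn sum = 31
31 mod 10 = 1

Invalid (Luhn sum mod 10 = 1)


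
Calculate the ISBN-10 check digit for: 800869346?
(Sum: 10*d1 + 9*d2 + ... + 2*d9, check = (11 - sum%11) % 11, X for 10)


Weighted sum: 253
253 mod 11 = 0

Check digit: 0


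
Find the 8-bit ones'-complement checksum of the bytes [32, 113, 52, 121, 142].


Sum = 460 mod 256 = 204
Complement = 51

51


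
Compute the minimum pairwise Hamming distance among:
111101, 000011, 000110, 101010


Comparing all pairs, minimum distance: 2
Can detect 1 errors, correct 0 errors

2


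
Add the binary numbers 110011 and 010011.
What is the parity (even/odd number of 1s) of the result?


110011 = 51
010011 = 19
Sum = 70 = 1000110
1s count = 3

odd parity (3 ones in 1000110)


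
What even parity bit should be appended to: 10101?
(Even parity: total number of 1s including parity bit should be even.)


Number of 1s in data: 3
Parity bit: 1

1


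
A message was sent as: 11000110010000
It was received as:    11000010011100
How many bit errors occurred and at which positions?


XOR: 00000100001100

3 error(s) at position(s): 5, 10, 11


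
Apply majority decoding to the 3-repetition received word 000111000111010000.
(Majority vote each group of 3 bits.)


Groups: 000, 111, 000, 111, 010, 000
Majority votes: 010100

010100


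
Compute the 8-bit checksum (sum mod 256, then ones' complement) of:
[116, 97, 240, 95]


Sum = 548 mod 256 = 36
Complement = 219

219


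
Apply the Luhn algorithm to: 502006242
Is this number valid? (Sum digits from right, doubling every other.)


Luhn sum = 22
22 mod 10 = 2

Invalid (Luhn sum mod 10 = 2)


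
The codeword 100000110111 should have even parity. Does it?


Number of 1s: 6

Yes, parity is correct (6 ones)


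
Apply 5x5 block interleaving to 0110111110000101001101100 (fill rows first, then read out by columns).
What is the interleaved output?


Matrix:
  01101
  11110
  00010
  10011
  01100
Read columns: 0101011001110010111010010

0101011001110010111010010


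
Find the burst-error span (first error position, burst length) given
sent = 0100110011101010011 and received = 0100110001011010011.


XOR: 0000000010110000000

Burst at position 8, length 4


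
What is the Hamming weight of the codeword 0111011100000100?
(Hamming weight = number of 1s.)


Counting 1s in 0111011100000100

7


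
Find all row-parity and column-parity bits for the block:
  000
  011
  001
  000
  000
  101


Row parities: 001000
Column parities: 111

Row P: 001000, Col P: 111, Corner: 1


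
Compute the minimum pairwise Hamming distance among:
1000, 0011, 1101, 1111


Comparing all pairs, minimum distance: 1
Can detect 0 errors, correct 0 errors

1


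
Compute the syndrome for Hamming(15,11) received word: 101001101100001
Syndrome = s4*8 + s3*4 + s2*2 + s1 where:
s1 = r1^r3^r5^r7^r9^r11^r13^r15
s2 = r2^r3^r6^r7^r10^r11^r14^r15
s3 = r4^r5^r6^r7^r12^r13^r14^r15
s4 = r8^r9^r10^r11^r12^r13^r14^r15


s1=1, s2=1, s3=1, s4=1

Syndrome = 15 (error at position 15)


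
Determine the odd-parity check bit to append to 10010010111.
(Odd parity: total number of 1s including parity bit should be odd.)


Number of 1s in data: 6
Parity bit: 1

1


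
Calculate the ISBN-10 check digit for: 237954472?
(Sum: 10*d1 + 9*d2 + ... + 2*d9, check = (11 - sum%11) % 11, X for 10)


Weighted sum: 257
257 mod 11 = 4

Check digit: 7


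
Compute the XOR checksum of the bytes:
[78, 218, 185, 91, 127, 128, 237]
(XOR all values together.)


XOR chain: 78 ^ 218 ^ 185 ^ 91 ^ 127 ^ 128 ^ 237 = 100

100


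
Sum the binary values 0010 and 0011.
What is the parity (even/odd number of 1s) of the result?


0010 = 2
0011 = 3
Sum = 5 = 101
1s count = 2

even parity (2 ones in 101)


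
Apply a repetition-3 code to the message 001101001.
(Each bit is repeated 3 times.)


Each bit -> 3 copies

000000111111000111000000111


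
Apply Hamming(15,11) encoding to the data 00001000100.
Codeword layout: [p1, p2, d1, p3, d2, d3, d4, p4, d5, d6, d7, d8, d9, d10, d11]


Parity bits: p1=0, p2=0, p3=1, p4=0

000100001000100


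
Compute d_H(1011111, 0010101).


XOR: 1001010
Count of 1s: 3

3


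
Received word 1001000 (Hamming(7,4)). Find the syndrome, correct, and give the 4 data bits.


Syndrome = 5: error at position 5

Data: 0100 (corrected bit 5)


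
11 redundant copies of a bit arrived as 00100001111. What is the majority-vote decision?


Ones: 5 out of 11
Threshold: 6

0 (5/11 voted 1)


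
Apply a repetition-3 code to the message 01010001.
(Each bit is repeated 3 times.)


Each bit -> 3 copies

000111000111000000000111


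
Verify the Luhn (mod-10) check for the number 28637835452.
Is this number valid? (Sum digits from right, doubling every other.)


Luhn sum = 46
46 mod 10 = 6

Invalid (Luhn sum mod 10 = 6)


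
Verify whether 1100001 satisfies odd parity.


Number of 1s: 3

Yes, parity is correct (3 ones)


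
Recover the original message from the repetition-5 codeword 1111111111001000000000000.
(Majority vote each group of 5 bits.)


Groups: 11111, 11111, 00100, 00000, 00000
Majority votes: 11000

11000


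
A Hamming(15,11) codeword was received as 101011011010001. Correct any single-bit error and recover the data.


Syndrome = 4: error at position 4

Data: 11101010001 (corrected bit 4)


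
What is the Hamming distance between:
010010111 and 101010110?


XOR: 111000001
Count of 1s: 4

4


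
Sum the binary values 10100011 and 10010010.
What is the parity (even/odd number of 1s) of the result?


10100011 = 163
10010010 = 146
Sum = 309 = 100110101
1s count = 5

odd parity (5 ones in 100110101)


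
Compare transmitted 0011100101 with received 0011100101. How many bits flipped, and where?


XOR: 0000000000

0 errors (received matches sent)


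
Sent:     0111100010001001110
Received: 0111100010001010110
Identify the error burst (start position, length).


XOR: 0000000000000011000

Burst at position 14, length 2


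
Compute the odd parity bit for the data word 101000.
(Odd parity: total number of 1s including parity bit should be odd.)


Number of 1s in data: 2
Parity bit: 1

1


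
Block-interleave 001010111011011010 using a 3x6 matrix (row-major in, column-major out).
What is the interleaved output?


Matrix:
  001010
  111011
  011010
Read columns: 010011111000111010

010011111000111010


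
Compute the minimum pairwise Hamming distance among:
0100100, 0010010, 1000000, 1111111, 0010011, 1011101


Comparing all pairs, minimum distance: 1
Can detect 0 errors, correct 0 errors

1


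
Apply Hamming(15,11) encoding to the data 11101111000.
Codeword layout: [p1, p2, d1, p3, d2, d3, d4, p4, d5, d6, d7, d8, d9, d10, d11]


Parity bits: p1=0, p2=0, p3=1, p4=0

001111001111000


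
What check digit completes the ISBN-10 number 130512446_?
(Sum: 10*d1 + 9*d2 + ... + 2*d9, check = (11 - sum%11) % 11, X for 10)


Weighted sum: 128
128 mod 11 = 7

Check digit: 4


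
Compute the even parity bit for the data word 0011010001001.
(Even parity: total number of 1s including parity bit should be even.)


Number of 1s in data: 5
Parity bit: 1

1


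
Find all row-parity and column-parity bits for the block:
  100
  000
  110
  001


Row parities: 1001
Column parities: 011

Row P: 1001, Col P: 011, Corner: 0


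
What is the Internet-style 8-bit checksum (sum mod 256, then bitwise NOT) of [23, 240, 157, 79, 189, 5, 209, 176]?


Sum = 1078 mod 256 = 54
Complement = 201

201


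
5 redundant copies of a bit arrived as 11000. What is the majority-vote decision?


Ones: 2 out of 5
Threshold: 3

0 (2/5 voted 1)


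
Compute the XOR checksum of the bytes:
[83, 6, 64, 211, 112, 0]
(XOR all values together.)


XOR chain: 83 ^ 6 ^ 64 ^ 211 ^ 112 ^ 0 = 182

182


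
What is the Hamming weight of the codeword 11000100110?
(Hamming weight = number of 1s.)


Counting 1s in 11000100110

5


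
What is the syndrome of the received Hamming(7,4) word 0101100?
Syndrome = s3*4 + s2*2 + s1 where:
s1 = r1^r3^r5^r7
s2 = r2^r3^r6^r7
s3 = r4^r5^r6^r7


s1=1, s2=1, s3=0

Syndrome = 3 (error at position 3)


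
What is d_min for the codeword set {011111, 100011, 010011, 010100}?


Comparing all pairs, minimum distance: 2
Can detect 1 errors, correct 0 errors

2


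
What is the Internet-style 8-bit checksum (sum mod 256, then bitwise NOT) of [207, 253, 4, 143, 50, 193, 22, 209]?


Sum = 1081 mod 256 = 57
Complement = 198

198


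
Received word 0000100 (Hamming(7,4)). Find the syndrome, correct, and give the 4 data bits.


Syndrome = 5: error at position 5

Data: 0000 (corrected bit 5)


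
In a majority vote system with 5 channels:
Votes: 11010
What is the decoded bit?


Ones: 3 out of 5
Threshold: 3

1 (3/5 voted 1)


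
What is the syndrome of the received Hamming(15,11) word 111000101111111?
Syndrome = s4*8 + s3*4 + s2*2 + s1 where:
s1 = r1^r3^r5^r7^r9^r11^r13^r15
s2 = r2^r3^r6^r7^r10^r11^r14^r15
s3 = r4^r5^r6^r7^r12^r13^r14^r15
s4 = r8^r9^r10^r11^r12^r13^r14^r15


s1=1, s2=1, s3=1, s4=1

Syndrome = 15 (error at position 15)


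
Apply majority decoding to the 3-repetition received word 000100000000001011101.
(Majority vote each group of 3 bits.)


Groups: 000, 100, 000, 000, 001, 011, 101
Majority votes: 0000011

0000011


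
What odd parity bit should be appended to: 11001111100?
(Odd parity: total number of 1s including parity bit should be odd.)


Number of 1s in data: 7
Parity bit: 0

0


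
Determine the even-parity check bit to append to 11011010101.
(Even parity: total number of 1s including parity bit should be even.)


Number of 1s in data: 7
Parity bit: 1

1


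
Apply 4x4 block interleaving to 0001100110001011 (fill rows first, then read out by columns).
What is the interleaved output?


Matrix:
  0001
  1001
  1000
  1011
Read columns: 0111000000011101

0111000000011101


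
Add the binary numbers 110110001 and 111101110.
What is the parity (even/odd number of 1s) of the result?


110110001 = 433
111101110 = 494
Sum = 927 = 1110011111
1s count = 8

even parity (8 ones in 1110011111)


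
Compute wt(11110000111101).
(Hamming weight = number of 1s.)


Counting 1s in 11110000111101

9


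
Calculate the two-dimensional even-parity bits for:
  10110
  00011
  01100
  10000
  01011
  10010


Row parities: 100110
Column parities: 10000

Row P: 100110, Col P: 10000, Corner: 1


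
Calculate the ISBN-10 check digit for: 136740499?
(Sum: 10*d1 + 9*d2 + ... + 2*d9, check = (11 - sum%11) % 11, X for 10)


Weighted sum: 219
219 mod 11 = 10

Check digit: 1


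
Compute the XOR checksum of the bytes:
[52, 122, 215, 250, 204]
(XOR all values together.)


XOR chain: 52 ^ 122 ^ 215 ^ 250 ^ 204 = 175

175


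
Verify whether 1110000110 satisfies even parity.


Number of 1s: 5

No, parity error (5 ones)


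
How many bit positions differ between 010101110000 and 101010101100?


XOR: 111111011100
Count of 1s: 9

9


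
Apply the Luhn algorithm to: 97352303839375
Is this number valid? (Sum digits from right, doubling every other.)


Luhn sum = 69
69 mod 10 = 9

Invalid (Luhn sum mod 10 = 9)


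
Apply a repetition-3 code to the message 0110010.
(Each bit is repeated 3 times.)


Each bit -> 3 copies

000111111000000111000


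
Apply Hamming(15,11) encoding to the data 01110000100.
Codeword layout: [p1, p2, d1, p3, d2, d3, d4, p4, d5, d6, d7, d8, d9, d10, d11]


Parity bits: p1=1, p2=0, p3=0, p4=1

100011110000100


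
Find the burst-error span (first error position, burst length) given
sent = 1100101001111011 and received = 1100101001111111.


XOR: 0000000000000100

Burst at position 13, length 1


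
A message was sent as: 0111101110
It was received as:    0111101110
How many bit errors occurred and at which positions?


XOR: 0000000000

0 errors (received matches sent)


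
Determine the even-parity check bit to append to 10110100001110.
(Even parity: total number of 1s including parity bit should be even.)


Number of 1s in data: 7
Parity bit: 1

1


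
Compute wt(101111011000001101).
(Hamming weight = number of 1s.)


Counting 1s in 101111011000001101

10


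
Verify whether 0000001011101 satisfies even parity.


Number of 1s: 5

No, parity error (5 ones)


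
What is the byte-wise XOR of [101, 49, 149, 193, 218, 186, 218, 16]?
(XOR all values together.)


XOR chain: 101 ^ 49 ^ 149 ^ 193 ^ 218 ^ 186 ^ 218 ^ 16 = 170

170


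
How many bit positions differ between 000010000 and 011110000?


XOR: 011100000
Count of 1s: 3

3


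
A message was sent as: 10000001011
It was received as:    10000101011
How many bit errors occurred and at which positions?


XOR: 00000100000

1 error(s) at position(s): 5


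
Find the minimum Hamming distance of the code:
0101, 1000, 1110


Comparing all pairs, minimum distance: 2
Can detect 1 errors, correct 0 errors

2


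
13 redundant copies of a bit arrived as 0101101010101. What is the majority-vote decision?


Ones: 7 out of 13
Threshold: 7

1 (7/13 voted 1)


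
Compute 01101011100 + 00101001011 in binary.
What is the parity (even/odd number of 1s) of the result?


01101011100 = 860
00101001011 = 331
Sum = 1191 = 10010100111
1s count = 6

even parity (6 ones in 10010100111)


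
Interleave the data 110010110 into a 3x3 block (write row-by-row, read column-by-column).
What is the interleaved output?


Matrix:
  110
  010
  110
Read columns: 101111000

101111000


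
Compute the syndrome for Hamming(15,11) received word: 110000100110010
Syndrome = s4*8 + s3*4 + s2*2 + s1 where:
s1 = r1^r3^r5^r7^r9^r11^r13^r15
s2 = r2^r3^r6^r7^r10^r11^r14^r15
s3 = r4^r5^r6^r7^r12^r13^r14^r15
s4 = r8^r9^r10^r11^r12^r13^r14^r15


s1=1, s2=1, s3=0, s4=1

Syndrome = 11 (error at position 11)


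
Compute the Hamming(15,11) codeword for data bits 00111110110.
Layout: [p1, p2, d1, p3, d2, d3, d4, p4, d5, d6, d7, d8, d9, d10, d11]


Parity bits: p1=0, p2=1, p3=0, p4=1

010001111110110


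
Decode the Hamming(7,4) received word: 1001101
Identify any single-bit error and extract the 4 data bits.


Syndrome = 7: error at position 7

Data: 0100 (corrected bit 7)


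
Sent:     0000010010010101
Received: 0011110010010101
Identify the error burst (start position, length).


XOR: 0011100000000000

Burst at position 2, length 3


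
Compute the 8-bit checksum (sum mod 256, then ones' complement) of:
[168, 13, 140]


Sum = 321 mod 256 = 65
Complement = 190

190


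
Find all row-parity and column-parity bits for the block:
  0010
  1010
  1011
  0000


Row parities: 1010
Column parities: 0011

Row P: 1010, Col P: 0011, Corner: 0


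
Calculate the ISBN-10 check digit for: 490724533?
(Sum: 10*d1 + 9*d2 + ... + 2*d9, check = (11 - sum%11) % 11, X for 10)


Weighted sum: 237
237 mod 11 = 6

Check digit: 5


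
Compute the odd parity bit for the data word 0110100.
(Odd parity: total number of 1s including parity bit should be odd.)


Number of 1s in data: 3
Parity bit: 0

0


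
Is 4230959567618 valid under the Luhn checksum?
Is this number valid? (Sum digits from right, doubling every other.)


Luhn sum = 58
58 mod 10 = 8

Invalid (Luhn sum mod 10 = 8)


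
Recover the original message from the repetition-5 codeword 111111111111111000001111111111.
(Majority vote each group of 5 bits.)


Groups: 11111, 11111, 11111, 00000, 11111, 11111
Majority votes: 111011

111011


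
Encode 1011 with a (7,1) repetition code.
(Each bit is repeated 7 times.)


Each bit -> 7 copies

1111111000000011111111111111


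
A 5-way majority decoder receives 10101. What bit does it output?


Ones: 3 out of 5
Threshold: 3

1 (3/5 voted 1)


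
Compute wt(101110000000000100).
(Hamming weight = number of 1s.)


Counting 1s in 101110000000000100

5


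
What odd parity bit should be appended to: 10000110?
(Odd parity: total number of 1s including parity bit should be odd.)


Number of 1s in data: 3
Parity bit: 0

0


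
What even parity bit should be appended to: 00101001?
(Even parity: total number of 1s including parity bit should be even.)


Number of 1s in data: 3
Parity bit: 1

1


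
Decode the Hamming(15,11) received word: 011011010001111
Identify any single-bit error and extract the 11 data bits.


Syndrome = 10: error at position 10

Data: 11100101111 (corrected bit 10)


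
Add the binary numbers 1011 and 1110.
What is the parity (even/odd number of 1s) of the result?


1011 = 11
1110 = 14
Sum = 25 = 11001
1s count = 3

odd parity (3 ones in 11001)


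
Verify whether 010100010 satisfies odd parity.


Number of 1s: 3

Yes, parity is correct (3 ones)


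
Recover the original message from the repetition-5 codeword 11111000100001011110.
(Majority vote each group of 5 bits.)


Groups: 11111, 00010, 00010, 11110
Majority votes: 1001

1001


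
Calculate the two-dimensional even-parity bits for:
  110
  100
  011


Row parities: 010
Column parities: 001

Row P: 010, Col P: 001, Corner: 1


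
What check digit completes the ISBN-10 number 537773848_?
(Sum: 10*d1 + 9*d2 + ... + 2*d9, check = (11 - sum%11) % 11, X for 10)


Weighted sum: 299
299 mod 11 = 2

Check digit: 9


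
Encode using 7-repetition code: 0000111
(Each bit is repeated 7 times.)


Each bit -> 7 copies

0000000000000000000000000000111111111111111111111


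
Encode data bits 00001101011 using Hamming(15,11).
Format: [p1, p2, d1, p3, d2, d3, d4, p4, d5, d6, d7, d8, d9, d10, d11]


Parity bits: p1=0, p2=1, p3=1, p4=1

010100011101011


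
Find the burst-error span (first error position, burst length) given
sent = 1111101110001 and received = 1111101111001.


XOR: 0000000001000

Burst at position 9, length 1


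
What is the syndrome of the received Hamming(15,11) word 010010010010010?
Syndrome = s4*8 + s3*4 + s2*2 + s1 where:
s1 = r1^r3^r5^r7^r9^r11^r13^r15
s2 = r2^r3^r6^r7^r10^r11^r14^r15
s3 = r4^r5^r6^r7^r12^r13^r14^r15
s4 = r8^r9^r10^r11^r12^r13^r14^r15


s1=0, s2=1, s3=0, s4=1

Syndrome = 10 (error at position 10)


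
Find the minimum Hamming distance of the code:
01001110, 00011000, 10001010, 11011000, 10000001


Comparing all pairs, minimum distance: 2
Can detect 1 errors, correct 0 errors

2


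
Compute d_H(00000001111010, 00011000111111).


XOR: 00011001000101
Count of 1s: 5

5


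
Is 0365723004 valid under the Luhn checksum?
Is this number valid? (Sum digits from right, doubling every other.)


Luhn sum = 28
28 mod 10 = 8

Invalid (Luhn sum mod 10 = 8)


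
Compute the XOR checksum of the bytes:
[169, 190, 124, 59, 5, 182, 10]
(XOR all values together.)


XOR chain: 169 ^ 190 ^ 124 ^ 59 ^ 5 ^ 182 ^ 10 = 233

233


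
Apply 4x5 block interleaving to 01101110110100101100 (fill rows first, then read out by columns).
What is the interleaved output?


Matrix:
  01101
  11011
  01001
  01100
Read columns: 01001111100101001110

01001111100101001110


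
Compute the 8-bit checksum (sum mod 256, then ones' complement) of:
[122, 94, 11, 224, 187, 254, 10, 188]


Sum = 1090 mod 256 = 66
Complement = 189

189


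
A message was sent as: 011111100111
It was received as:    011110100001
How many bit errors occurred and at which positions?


XOR: 000001000110

3 error(s) at position(s): 5, 9, 10


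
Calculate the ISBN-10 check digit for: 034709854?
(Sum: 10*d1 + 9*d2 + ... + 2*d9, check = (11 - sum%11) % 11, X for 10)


Weighted sum: 208
208 mod 11 = 10

Check digit: 1


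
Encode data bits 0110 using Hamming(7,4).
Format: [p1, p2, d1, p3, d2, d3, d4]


Parity bits: p1=1, p2=1, p3=0

1100110


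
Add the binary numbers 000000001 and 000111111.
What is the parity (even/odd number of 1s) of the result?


000000001 = 1
000111111 = 63
Sum = 64 = 1000000
1s count = 1

odd parity (1 ones in 1000000)


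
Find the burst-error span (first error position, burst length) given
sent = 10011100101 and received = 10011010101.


XOR: 00000110000

Burst at position 5, length 2


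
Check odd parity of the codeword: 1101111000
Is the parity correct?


Number of 1s: 6

No, parity error (6 ones)


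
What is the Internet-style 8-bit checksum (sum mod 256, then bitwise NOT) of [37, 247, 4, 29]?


Sum = 317 mod 256 = 61
Complement = 194

194


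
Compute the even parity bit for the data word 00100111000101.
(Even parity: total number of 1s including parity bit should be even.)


Number of 1s in data: 6
Parity bit: 0

0


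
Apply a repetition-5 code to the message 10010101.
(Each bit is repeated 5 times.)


Each bit -> 5 copies

1111100000000001111100000111110000011111


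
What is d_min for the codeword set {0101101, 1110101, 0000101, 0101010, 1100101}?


Comparing all pairs, minimum distance: 1
Can detect 0 errors, correct 0 errors

1


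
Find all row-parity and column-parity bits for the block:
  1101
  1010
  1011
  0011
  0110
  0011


Row parities: 101000
Column parities: 1010

Row P: 101000, Col P: 1010, Corner: 0


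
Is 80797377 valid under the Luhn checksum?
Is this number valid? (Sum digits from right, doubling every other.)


Luhn sum = 41
41 mod 10 = 1

Invalid (Luhn sum mod 10 = 1)


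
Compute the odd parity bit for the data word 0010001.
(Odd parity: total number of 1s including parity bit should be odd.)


Number of 1s in data: 2
Parity bit: 1

1


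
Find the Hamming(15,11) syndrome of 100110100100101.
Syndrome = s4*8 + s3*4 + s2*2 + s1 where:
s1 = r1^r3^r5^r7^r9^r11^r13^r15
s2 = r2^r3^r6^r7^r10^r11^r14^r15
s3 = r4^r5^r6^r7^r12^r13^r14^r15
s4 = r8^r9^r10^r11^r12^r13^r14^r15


s1=1, s2=1, s3=1, s4=1

Syndrome = 15 (error at position 15)


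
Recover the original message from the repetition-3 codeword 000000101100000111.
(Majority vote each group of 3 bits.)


Groups: 000, 000, 101, 100, 000, 111
Majority votes: 001001

001001


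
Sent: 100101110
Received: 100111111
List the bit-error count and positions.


XOR: 000010001

2 error(s) at position(s): 4, 8


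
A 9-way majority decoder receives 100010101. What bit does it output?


Ones: 4 out of 9
Threshold: 5

0 (4/9 voted 1)


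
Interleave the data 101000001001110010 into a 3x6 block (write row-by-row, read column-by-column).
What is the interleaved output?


Matrix:
  101000
  001001
  110010
Read columns: 101001110000001010

101001110000001010


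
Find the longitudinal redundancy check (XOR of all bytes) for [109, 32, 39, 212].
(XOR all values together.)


XOR chain: 109 ^ 32 ^ 39 ^ 212 = 190

190


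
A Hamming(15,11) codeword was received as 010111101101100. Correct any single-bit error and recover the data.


Syndrome = 0: no error detected

Data: 01111101100 (no errors)


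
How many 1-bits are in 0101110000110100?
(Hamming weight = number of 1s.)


Counting 1s in 0101110000110100

7


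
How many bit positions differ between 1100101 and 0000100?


XOR: 1100001
Count of 1s: 3

3


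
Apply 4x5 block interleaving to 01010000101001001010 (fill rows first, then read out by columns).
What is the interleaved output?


Matrix:
  01010
  00010
  10010
  01010
Read columns: 00101001000011110000

00101001000011110000


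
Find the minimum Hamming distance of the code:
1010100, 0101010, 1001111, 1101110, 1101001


Comparing all pairs, minimum distance: 2
Can detect 1 errors, correct 0 errors

2


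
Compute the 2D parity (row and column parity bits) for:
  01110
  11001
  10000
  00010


Row parities: 1111
Column parities: 00101

Row P: 1111, Col P: 00101, Corner: 0


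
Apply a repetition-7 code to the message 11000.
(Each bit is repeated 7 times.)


Each bit -> 7 copies

11111111111111000000000000000000000


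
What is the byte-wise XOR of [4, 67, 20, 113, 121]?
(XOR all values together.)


XOR chain: 4 ^ 67 ^ 20 ^ 113 ^ 121 = 91

91


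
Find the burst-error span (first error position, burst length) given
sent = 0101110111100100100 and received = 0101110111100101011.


XOR: 0000000000000001111

Burst at position 15, length 4


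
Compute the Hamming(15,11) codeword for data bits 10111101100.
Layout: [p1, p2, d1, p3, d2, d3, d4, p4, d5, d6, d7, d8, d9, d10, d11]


Parity bits: p1=0, p2=0, p3=0, p4=0

001001101101100


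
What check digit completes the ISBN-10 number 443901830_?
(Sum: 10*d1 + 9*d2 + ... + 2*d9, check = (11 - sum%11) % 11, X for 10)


Weighted sum: 209
209 mod 11 = 0

Check digit: 0


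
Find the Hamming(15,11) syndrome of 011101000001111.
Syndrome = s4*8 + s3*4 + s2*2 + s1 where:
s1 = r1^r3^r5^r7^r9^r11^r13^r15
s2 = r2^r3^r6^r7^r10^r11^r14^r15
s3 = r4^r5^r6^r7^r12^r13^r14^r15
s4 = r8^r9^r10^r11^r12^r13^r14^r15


s1=1, s2=1, s3=0, s4=0

Syndrome = 3 (error at position 3)


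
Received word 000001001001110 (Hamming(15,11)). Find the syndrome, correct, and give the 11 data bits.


Syndrome = 0: no error detected

Data: 00101001110 (no errors)


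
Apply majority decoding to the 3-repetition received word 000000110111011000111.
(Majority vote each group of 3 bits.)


Groups: 000, 000, 110, 111, 011, 000, 111
Majority votes: 0011101

0011101


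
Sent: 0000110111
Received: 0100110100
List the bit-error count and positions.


XOR: 0100000011

3 error(s) at position(s): 1, 8, 9


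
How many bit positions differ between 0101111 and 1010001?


XOR: 1111110
Count of 1s: 6

6


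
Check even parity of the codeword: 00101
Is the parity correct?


Number of 1s: 2

Yes, parity is correct (2 ones)


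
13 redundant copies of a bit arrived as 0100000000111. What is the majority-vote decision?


Ones: 4 out of 13
Threshold: 7

0 (4/13 voted 1)


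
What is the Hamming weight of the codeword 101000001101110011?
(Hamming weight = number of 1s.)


Counting 1s in 101000001101110011

9


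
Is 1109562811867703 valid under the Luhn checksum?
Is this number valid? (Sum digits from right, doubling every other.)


Luhn sum = 62
62 mod 10 = 2

Invalid (Luhn sum mod 10 = 2)


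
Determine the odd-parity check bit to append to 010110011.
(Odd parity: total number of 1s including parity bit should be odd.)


Number of 1s in data: 5
Parity bit: 0

0


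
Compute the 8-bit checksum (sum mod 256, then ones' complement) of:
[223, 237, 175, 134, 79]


Sum = 848 mod 256 = 80
Complement = 175

175


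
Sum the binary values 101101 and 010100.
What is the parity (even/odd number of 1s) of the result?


101101 = 45
010100 = 20
Sum = 65 = 1000001
1s count = 2

even parity (2 ones in 1000001)


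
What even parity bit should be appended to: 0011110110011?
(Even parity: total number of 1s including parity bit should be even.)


Number of 1s in data: 8
Parity bit: 0

0


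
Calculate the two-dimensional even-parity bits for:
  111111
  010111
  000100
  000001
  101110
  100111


Row parities: 001100
Column parities: 100100

Row P: 001100, Col P: 100100, Corner: 0


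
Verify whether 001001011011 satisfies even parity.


Number of 1s: 6

Yes, parity is correct (6 ones)


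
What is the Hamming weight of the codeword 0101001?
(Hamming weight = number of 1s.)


Counting 1s in 0101001

3


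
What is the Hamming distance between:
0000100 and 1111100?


XOR: 1111000
Count of 1s: 4

4


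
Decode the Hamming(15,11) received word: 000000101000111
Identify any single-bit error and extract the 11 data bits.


Syndrome = 2: error at position 2

Data: 00011000111 (corrected bit 2)


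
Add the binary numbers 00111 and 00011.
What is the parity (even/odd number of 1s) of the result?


00111 = 7
00011 = 3
Sum = 10 = 1010
1s count = 2

even parity (2 ones in 1010)


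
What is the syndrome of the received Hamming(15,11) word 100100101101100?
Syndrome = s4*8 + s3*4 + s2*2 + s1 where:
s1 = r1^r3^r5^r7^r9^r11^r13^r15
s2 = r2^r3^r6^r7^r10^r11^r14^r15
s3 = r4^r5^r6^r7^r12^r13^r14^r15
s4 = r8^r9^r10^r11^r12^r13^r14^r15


s1=0, s2=0, s3=0, s4=0

Syndrome = 0 (no error)


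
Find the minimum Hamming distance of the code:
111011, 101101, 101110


Comparing all pairs, minimum distance: 2
Can detect 1 errors, correct 0 errors

2


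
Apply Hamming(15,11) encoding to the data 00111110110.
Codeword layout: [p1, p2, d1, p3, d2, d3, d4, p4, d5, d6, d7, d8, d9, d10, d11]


Parity bits: p1=0, p2=1, p3=0, p4=1

010001111110110


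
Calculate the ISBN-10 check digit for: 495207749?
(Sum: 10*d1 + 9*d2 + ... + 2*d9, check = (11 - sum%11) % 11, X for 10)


Weighted sum: 268
268 mod 11 = 4

Check digit: 7


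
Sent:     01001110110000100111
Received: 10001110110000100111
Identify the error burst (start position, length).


XOR: 11000000000000000000

Burst at position 0, length 2


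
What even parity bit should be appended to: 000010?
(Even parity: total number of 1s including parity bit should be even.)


Number of 1s in data: 1
Parity bit: 1

1


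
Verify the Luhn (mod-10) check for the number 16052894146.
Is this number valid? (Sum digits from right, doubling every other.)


Luhn sum = 46
46 mod 10 = 6

Invalid (Luhn sum mod 10 = 6)
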